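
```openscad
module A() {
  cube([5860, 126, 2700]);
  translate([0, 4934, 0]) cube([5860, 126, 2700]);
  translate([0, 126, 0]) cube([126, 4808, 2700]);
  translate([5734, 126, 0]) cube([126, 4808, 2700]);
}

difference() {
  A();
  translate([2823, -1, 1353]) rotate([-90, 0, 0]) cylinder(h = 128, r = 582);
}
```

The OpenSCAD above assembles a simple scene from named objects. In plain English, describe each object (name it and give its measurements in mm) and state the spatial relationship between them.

A is the wall frame of a small rectangular building: four walls, each 2700 mm tall and 126 mm thick, enclosing a footprint 5860 mm (x) by 5060 mm (y) outside-to-outside, with no floor or roof. The front and back walls (the −y and +y sides) span the full width; the two side walls fit between them.

The house frame has a circular hole of radius 582 mm through its front wall, centred at (x = 2823, z = 1353).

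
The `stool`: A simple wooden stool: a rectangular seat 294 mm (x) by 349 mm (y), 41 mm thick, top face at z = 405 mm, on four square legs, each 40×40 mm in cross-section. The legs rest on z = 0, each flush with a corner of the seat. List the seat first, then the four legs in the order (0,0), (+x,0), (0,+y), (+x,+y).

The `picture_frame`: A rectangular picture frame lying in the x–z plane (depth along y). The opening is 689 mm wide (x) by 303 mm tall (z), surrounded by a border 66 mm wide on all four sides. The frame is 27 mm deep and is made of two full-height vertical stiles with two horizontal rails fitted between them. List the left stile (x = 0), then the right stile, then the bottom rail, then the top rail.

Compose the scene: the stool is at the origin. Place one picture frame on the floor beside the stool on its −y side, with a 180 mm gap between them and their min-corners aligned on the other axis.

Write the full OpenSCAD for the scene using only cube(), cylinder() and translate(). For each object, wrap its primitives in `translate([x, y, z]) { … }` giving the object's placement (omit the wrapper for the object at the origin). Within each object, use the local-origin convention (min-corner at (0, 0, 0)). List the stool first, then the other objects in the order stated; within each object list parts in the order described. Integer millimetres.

translate([0, 0, 364]) cube([294, 349, 41]);
cube([40, 40, 364]);
translate([254, 0, 0]) cube([40, 40, 364]);
translate([0, 309, 0]) cube([40, 40, 364]);
translate([254, 309, 0]) cube([40, 40, 364]);
translate([0, -207, 0]) {
  cube([66, 27, 435]);
  translate([755, 0, 0]) cube([66, 27, 435]);
  translate([66, 0, 0]) cube([689, 27, 66]);
  translate([66, 0, 369]) cube([689, 27, 66]);
}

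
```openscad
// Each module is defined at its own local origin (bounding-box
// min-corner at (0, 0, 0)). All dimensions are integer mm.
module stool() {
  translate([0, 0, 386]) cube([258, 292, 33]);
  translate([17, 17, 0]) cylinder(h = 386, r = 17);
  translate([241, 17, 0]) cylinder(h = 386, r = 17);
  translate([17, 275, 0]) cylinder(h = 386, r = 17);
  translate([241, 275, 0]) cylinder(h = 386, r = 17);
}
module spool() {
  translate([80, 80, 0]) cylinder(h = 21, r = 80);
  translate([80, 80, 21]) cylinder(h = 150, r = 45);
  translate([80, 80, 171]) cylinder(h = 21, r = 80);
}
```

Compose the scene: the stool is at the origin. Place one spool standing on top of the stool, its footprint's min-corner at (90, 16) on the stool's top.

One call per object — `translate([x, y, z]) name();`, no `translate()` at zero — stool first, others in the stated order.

stool();
translate([90, 16, 419]) spool();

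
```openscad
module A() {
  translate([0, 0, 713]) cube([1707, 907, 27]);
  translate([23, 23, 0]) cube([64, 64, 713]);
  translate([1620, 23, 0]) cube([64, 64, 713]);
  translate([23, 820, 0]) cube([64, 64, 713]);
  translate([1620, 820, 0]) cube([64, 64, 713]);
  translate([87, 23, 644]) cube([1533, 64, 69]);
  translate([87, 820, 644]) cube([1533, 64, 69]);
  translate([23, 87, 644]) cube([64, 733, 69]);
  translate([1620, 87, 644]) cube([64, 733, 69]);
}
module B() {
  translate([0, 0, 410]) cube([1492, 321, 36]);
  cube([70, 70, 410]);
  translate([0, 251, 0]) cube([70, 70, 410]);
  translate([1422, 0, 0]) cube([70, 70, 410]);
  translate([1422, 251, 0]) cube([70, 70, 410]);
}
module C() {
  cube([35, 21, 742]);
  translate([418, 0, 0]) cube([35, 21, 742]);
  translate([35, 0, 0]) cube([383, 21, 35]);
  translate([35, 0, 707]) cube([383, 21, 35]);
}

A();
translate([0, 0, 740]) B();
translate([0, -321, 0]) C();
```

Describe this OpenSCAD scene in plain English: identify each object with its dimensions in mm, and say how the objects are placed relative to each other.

A is a table: top 1707 mm (x) × 907 mm (y), 27 mm thick, upper face at z = 740 mm, on four 64×64 mm square legs, each inset 23 mm from the nearest pair of top edges, running from z = 0 to the bottom of the top. Four apron rails, 64 mm thick and 69 mm tall, run between adjacent legs with their top edges flush with the underside of the top and their outer faces flush with the legs' outer faces.

B is a bench: a 1492×321 mm seat slab, 36 mm thick, top at z = 446 mm, on four 70×70 mm square legs flush with the seat corners and standing on z = 0.

C is a rectangular picture frame lying in the x–z plane (depth along y). The opening is 383 mm wide (x) by 672 mm tall (z), surrounded by a border 35 mm wide on all four sides. The frame is 21 mm deep and is made of two full-height vertical stiles with two horizontal rails fitted between them.

The bench is on top of the table. The picture frame is on the floor beside the table on its −y side.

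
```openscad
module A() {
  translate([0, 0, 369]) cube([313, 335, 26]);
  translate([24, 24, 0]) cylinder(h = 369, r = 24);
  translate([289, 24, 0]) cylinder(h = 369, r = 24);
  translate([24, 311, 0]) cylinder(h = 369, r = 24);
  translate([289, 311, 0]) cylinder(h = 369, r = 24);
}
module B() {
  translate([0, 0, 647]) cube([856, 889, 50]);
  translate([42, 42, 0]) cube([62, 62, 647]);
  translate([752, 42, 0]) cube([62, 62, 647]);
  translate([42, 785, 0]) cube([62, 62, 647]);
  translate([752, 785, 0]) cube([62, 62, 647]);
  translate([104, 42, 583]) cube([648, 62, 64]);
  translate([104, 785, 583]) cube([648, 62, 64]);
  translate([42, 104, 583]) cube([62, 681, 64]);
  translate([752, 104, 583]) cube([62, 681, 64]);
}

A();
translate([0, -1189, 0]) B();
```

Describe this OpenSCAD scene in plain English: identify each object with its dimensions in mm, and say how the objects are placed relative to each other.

A is a simple wooden stool: a rectangular seat 313 mm (x) by 335 mm (y), 26 mm thick, top face at z = 395 mm, on four round legs, each 48 mm in diameter. The legs rest on z = 0, each leg's axis is inset half a diameter from the nearest pair of seat edges (so the leg's bounding box is flush with the corner).

B is a rectangular dining table. The top is 856×889×50 mm with its upper surface at z = 697 mm. It stands on four 62×62 mm square legs, each inset 42 mm from the nearest pair of top edges, running from the floor to the underside of the top. Four apron rails, 62 mm thick and 64 mm tall, run between adjacent legs with their top edges flush with the underside of the top and their outer faces flush with the legs' outer faces.

The table is on the floor beside the stool on its −y side.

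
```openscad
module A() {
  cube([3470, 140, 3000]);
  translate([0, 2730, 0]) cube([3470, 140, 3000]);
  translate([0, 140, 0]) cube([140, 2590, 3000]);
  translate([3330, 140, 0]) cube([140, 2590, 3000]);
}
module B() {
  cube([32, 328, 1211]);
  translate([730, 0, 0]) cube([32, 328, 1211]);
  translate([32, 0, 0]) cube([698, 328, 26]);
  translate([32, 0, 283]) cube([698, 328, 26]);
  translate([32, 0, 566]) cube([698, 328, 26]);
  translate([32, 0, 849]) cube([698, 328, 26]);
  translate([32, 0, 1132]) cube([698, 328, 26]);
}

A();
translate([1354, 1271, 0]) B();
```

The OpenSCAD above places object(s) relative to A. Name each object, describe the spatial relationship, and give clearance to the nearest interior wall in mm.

A is a house frame. B is a bookshelf. The bookshelf sits inside the house frame, centred. The clearance to the nearest interior wall is 1131 mm.

Clearances: x = 1214, y = 1131; minimum 1131 mm.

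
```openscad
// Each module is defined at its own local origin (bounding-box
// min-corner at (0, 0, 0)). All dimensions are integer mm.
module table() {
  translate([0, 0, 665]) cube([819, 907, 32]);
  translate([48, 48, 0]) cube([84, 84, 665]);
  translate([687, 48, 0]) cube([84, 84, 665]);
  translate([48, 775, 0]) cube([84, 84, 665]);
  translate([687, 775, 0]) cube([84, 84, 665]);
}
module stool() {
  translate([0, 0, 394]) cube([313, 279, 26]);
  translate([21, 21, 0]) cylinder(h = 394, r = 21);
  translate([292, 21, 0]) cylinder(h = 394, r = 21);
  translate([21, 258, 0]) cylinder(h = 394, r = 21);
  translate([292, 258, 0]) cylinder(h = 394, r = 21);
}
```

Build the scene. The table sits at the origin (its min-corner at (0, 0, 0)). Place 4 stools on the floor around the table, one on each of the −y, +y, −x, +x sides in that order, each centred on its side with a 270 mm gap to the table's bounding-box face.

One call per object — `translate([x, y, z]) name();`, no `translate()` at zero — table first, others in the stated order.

table();
translate([253, -549, 0]) stool();
translate([253, 1177, 0]) stool();
translate([-583, 314, 0]) stool();
translate([1089, 314, 0]) stool();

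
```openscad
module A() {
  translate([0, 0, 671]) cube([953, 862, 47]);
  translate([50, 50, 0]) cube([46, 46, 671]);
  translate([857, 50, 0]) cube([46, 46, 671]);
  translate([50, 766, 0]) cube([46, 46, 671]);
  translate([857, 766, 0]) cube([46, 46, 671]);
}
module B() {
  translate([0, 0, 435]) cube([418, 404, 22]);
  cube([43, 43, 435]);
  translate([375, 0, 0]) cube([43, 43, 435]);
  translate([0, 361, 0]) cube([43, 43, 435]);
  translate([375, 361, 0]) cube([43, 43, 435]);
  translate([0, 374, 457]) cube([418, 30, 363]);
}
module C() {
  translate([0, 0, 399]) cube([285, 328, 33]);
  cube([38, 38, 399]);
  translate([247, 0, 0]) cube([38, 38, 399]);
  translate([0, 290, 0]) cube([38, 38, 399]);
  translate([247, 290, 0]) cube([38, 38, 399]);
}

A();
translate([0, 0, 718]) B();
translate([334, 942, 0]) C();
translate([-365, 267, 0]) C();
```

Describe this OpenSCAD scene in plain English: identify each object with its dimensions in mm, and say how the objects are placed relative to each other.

A is a table with a 953×862 mm rectangular top, 47 mm thick, top surface at z = 718 mm, supported by four 46×46 mm square legs, each inset 50 mm from the nearest pair of top edges, running from the floor.

B is a chair: 418×404 mm seat, 22 mm thick, top at z = 457 mm, on four 43 mm square corner legs flush with the seat edges. A 30 mm thick backrest slab spans the full seat width, extending 363 mm above the seat top, its back face flush with the seat's +y edge.

C is a four-legged stool. The seat is a 285×328×33 mm slab whose top surface is at z = 432 mm; four square legs, each 38×38 mm in cross-section, run from the floor (z = 0) to the underside of the seat, each flush with a corner of the seat.

The chair is on top of the table. Two stools sit around the table at the +y, −x sides.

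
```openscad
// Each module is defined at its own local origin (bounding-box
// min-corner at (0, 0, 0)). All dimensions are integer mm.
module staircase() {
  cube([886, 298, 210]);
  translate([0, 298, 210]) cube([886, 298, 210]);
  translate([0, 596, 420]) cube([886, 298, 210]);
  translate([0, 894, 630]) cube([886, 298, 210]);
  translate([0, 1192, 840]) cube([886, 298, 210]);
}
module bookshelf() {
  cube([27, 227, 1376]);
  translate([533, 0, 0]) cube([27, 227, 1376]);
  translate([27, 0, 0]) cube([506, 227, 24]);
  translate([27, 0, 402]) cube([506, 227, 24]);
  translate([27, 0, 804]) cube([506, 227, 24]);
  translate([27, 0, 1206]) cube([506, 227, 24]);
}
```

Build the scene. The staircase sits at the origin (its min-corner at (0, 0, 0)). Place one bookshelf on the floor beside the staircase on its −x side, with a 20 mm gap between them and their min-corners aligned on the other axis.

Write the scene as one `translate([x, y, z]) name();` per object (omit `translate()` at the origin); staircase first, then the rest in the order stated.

staircase();
translate([-580, 0, 0]) bookshelf();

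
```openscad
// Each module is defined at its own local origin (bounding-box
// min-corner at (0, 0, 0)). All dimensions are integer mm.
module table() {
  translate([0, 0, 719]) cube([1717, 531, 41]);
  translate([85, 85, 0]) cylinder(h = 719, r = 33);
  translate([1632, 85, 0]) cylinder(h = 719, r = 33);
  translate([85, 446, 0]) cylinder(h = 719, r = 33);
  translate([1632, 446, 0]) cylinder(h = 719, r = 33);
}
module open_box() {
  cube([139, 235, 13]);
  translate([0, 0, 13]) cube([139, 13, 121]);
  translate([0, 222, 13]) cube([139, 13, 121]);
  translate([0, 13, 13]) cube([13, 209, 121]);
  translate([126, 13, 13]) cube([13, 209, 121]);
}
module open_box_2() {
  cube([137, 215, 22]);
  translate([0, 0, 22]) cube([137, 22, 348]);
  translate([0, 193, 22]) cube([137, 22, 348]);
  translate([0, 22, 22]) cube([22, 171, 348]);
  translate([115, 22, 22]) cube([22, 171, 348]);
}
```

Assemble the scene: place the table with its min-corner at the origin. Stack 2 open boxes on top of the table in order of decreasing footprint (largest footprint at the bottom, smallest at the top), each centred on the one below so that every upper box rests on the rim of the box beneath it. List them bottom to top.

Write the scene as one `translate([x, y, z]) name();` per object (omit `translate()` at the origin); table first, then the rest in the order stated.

table();
translate([789, 148, 760]) open_box();
translate([790, 158, 894]) open_box_2();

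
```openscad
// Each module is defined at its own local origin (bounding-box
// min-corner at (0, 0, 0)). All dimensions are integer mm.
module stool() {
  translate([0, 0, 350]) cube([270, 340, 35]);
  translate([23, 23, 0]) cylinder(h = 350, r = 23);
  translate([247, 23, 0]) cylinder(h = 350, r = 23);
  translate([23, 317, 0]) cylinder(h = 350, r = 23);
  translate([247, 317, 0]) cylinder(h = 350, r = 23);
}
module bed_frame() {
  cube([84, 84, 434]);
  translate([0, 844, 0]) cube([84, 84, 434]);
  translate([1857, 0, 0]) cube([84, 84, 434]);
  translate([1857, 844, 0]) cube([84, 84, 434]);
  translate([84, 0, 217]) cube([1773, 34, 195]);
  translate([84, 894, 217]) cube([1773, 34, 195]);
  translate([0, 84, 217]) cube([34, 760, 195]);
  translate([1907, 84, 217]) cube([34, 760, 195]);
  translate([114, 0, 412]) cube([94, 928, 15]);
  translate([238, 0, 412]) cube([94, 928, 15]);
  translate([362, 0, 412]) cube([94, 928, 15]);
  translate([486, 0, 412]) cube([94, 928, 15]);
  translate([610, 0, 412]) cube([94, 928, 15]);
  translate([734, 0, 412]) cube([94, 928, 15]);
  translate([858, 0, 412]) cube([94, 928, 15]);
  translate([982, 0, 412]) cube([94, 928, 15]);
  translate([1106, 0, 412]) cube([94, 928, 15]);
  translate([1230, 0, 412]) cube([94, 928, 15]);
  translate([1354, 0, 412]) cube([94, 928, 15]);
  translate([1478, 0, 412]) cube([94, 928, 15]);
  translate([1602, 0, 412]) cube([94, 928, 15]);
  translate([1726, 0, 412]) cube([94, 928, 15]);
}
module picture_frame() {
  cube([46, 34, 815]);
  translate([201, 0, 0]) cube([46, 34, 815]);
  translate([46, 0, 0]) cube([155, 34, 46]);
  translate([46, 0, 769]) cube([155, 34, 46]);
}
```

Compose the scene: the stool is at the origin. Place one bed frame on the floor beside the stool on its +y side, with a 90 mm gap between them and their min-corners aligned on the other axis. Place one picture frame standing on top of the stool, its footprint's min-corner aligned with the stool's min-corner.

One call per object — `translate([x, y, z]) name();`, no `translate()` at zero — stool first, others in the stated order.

stool();
translate([0, 430, 0]) bed_frame();
translate([0, 0, 385]) picture_frame();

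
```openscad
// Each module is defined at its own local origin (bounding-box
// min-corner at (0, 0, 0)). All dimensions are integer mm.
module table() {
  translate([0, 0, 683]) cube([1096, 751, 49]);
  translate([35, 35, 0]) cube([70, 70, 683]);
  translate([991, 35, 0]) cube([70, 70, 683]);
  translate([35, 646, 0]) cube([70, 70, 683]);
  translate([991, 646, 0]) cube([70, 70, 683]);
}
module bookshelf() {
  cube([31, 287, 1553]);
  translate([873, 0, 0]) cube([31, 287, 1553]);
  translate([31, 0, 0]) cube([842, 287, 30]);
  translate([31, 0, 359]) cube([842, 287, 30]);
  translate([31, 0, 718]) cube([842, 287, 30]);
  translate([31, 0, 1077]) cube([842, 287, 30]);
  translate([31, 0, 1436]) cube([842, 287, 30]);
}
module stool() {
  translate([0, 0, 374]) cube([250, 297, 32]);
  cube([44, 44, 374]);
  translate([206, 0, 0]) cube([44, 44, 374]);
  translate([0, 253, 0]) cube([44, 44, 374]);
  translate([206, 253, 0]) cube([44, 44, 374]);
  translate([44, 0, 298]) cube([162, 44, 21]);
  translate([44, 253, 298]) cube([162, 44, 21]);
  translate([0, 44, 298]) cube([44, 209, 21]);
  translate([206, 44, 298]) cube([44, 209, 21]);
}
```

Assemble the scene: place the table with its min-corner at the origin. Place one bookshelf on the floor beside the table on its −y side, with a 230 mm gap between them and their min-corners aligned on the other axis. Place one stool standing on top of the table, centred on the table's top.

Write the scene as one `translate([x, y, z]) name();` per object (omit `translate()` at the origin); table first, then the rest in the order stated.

table();
translate([0, -517, 0]) bookshelf();
translate([423, 227, 732]) stool();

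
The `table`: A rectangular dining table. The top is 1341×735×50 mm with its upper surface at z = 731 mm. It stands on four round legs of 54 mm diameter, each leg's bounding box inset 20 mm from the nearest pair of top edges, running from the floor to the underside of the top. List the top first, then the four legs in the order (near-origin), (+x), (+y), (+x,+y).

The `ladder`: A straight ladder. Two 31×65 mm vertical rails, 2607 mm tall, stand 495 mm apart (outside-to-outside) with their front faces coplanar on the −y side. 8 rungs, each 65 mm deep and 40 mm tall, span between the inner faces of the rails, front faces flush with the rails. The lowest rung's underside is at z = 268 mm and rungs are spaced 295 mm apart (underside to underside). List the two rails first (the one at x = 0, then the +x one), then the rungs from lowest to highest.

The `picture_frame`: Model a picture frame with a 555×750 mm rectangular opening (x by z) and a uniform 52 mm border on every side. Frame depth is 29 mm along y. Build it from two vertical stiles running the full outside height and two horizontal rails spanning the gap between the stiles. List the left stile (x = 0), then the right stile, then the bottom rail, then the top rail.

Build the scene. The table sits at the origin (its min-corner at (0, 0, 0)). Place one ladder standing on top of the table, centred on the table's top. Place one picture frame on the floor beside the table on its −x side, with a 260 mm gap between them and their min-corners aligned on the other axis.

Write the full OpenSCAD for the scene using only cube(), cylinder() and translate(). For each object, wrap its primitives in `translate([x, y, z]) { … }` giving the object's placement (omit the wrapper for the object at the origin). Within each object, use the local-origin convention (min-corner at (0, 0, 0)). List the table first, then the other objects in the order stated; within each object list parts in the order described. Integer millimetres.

translate([0, 0, 681]) cube([1341, 735, 50]);
translate([47, 47, 0]) cylinder(h = 681, r = 27);
translate([1294, 47, 0]) cylinder(h = 681, r = 27);
translate([47, 688, 0]) cylinder(h = 681, r = 27);
translate([1294, 688, 0]) cylinder(h = 681, r = 27);
translate([423, 335, 731]) {
  cube([31, 65, 2607]);
  translate([464, 0, 0]) cube([31, 65, 2607]);
  translate([31, 0, 268]) cube([433, 65, 40]);
  translate([31, 0, 563]) cube([433, 65, 40]);
  translate([31, 0, 858]) cube([433, 65, 40]);
  translate([31, 0, 1153]) cube([433, 65, 40]);
  translate([31, 0, 1448]) cube([433, 65, 40]);
  translate([31, 0, 1743]) cube([433, 65, 40]);
  translate([31, 0, 2038]) cube([433, 65, 40]);
  translate([31, 0, 2333]) cube([433, 65, 40]);
}
translate([-919, 0, 0]) {
  cube([52, 29, 854]);
  translate([607, 0, 0]) cube([52, 29, 854]);
  translate([52, 0, 0]) cube([555, 29, 52]);
  translate([52, 0, 802]) cube([555, 29, 52]);
}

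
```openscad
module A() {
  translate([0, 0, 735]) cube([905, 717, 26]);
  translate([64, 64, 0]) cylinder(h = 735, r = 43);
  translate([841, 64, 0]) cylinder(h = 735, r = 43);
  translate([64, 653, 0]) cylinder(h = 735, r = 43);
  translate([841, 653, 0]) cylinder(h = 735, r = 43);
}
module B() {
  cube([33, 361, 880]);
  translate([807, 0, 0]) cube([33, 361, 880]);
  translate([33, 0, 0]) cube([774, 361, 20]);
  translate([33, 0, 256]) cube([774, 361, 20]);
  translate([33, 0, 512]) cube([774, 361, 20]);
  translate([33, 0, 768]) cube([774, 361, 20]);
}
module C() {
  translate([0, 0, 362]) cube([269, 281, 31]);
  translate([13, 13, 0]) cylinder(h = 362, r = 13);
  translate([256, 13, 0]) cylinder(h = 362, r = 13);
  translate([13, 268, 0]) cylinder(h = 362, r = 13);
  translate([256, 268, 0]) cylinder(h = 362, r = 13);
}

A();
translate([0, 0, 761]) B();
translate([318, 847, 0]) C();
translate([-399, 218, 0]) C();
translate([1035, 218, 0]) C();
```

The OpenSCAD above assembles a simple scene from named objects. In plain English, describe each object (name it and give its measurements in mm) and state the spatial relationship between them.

A is a table with a 905×717 mm rectangular top, 26 mm thick, top surface at z = 761 mm, supported by four round legs of 86 mm diameter, each leg's bounding box inset 21 mm from the nearest pair of top edges, running from the floor.

B is an open bookshelf. Two side panels, each 33 mm thick, 361 mm deep and 880 mm tall, stand 840 mm apart (outside-to-outside). Between them sit 4 shelves, each 20 mm thick and 361 mm deep, spanning the full gap between the sides. The bottom shelf rests on the floor (its underside at z = 0) and the clear gap between one shelf's top and the next shelf's underside is 236 mm.

C is a simple wooden stool: a rectangular seat 269 mm (x) by 281 mm (y), 31 mm thick, top face at z = 393 mm, on four round legs, each 26 mm in diameter. The legs rest on z = 0, each leg's axis is inset half a diameter from the nearest pair of seat edges (so the leg's bounding box is flush with the corner).

The bookshelf is on top of the table. Three stools sit around the table at the +y, −x, +x sides.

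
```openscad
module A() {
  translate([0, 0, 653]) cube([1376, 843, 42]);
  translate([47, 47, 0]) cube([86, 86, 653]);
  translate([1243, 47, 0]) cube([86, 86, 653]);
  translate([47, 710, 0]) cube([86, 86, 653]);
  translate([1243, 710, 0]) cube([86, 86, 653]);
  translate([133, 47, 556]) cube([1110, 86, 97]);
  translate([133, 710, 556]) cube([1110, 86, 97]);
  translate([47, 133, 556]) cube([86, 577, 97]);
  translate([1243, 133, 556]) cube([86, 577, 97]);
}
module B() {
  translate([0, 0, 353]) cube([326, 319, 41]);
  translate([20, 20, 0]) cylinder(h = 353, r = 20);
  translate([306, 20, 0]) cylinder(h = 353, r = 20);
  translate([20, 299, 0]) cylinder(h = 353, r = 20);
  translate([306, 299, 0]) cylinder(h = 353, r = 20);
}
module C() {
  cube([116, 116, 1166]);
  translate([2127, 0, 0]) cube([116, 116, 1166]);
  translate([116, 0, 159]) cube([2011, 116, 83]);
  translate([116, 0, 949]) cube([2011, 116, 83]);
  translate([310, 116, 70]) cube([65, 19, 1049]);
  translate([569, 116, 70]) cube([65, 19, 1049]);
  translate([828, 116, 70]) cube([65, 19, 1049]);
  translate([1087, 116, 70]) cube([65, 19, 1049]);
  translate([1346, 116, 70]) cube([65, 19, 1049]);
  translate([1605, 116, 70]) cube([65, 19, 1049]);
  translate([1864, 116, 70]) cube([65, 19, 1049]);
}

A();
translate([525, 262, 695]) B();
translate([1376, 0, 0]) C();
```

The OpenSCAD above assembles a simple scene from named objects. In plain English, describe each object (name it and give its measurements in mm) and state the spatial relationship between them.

A is a rectangular dining table. The top is 1376×843×42 mm with its upper surface at z = 695 mm. It stands on four 86×86 mm square legs, each inset 47 mm from the nearest pair of top edges, running from the floor to the underside of the top. Four apron rails, 86 mm thick and 97 mm tall, run between adjacent legs with their top edges flush with the underside of the top and their outer faces flush with the legs' outer faces.

B is a four-legged stool. The seat is 326×319 mm, 41 mm thick, top at z = 394 mm. It stands on four round legs, each 40 mm in diameter, from z = 0 to the seat underside, each leg's axis is inset half a diameter from the nearest pair of seat edges (so the leg's bounding box is flush with the corner).

C is a fence section. Two 116×116 mm posts, 1166 mm tall, stand on the floor with a clear span of 2011 mm between their inner faces. Two horizontal rails of 116×83 mm section span the gap between the posts with their undersides at z = 159 mm and z = 949 mm, flush with the posts' −y face. 7 pickets, each 65 mm wide, 19 mm thick and 1049 mm tall, are fixed to the +y face of the rails with their bottoms at z = 70 mm, evenly spaced across the span with equal gaps (rounded down to the nearest mm) at the −x end and between each pair — any rounding remainder accumulates at the +x end.

The stool is on top of the table, centred. The fence section is against the table's +x side, with their −y faces flush.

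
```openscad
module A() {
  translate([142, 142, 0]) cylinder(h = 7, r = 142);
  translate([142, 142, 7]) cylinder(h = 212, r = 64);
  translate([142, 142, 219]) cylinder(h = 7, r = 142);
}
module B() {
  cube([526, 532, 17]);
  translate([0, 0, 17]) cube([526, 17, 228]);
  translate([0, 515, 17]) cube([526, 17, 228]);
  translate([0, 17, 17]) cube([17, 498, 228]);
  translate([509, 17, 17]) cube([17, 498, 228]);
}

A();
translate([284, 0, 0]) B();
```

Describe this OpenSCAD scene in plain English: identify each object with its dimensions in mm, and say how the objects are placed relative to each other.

A is a spool: two coaxial disc flanges of radius 142 mm and thickness 7 mm, joined by a core cylinder of radius 64 mm and height 212 mm. The lower flange rests on z = 0 and the three cylinders share a vertical axis.

B is an open storage box with external size 526×532×245 mm and wall thickness 17 mm (the base is also 17 mm thick). The base covers the whole footprint; the four walls stand on the base, with the y-facing walls full-width and the x-facing walls fitting between their inner faces.

The open box is against the spool's +x side, with their −y faces flush.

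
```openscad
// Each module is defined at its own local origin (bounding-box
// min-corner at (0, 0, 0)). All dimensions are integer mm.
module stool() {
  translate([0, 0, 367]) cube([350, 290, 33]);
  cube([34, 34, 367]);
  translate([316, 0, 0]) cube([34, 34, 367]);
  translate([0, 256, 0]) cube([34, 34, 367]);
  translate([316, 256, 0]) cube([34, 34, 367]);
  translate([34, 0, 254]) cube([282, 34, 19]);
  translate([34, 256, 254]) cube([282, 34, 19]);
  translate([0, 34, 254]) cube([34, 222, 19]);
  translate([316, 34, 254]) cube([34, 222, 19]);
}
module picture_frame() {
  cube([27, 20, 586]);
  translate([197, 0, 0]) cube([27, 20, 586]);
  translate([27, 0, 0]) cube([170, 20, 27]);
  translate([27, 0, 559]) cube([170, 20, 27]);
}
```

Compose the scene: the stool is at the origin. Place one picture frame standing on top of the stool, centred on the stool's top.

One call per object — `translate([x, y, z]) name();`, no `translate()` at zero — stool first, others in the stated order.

stool();
translate([63, 135, 400]) picture_frame();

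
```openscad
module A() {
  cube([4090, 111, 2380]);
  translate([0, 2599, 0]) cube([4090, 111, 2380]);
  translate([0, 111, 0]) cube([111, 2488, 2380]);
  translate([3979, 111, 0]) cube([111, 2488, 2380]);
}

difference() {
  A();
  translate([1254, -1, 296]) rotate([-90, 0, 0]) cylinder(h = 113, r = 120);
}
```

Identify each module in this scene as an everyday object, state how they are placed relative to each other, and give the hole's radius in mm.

The subtracted cylinder has r = 120 mm.

A is a house frame. The house frame has a circular hole through its front wall. The hole's radius is 120 mm.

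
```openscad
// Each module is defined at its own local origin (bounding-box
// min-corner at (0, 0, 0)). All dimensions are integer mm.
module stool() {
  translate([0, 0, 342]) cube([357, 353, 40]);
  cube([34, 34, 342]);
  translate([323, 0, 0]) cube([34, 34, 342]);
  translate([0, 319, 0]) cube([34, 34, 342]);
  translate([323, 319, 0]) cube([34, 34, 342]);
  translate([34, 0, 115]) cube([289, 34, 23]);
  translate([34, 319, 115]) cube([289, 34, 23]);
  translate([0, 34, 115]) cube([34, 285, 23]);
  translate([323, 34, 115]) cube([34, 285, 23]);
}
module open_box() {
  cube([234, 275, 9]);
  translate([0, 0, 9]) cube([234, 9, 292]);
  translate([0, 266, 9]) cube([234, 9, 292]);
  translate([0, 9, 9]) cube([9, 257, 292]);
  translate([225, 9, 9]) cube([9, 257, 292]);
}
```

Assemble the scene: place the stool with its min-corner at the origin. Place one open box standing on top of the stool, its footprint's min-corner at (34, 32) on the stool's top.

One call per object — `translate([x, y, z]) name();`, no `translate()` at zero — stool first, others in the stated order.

stool();
translate([34, 32, 382]) open_box();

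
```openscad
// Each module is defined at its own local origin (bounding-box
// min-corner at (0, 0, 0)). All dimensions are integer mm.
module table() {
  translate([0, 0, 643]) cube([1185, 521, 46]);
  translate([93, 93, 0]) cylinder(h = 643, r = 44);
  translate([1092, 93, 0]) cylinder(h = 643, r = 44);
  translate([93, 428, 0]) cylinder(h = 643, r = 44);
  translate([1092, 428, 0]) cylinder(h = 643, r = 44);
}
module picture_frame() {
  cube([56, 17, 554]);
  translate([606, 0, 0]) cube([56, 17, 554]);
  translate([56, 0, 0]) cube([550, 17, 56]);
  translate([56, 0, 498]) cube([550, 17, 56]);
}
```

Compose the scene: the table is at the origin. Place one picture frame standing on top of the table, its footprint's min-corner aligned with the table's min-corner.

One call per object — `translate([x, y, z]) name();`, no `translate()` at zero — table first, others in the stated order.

table();
translate([0, 0, 689]) picture_frame();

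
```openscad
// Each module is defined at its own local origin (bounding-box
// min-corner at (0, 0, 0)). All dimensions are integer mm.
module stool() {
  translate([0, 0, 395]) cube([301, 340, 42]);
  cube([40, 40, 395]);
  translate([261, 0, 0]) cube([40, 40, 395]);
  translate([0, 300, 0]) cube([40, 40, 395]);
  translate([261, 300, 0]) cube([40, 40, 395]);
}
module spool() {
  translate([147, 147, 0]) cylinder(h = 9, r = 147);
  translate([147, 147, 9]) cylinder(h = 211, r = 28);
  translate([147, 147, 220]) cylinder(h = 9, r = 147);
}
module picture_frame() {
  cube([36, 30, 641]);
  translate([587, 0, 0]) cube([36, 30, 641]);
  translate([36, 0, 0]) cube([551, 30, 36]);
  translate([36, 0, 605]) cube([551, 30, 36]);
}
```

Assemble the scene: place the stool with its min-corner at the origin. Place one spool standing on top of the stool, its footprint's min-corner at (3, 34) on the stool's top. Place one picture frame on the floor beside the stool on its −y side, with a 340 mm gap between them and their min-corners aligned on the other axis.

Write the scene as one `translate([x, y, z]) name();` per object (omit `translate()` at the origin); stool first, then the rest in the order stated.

stool();
translate([3, 34, 437]) spool();
translate([0, -370, 0]) picture_frame();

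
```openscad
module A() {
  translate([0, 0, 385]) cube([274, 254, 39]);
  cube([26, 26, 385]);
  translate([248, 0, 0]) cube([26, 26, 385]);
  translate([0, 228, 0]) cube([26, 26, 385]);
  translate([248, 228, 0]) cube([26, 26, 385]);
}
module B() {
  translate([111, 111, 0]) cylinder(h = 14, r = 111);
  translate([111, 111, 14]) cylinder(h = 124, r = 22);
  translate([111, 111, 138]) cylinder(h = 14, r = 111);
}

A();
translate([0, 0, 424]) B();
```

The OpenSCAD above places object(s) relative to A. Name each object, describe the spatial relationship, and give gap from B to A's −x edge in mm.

A is a stool. B is a spool. The spool is on top of the stool. The gap from the spool to the stool's −x edge is 0 mm.

The spool's min-x is at 0; the stool's min-x is 0; gap = 0 mm.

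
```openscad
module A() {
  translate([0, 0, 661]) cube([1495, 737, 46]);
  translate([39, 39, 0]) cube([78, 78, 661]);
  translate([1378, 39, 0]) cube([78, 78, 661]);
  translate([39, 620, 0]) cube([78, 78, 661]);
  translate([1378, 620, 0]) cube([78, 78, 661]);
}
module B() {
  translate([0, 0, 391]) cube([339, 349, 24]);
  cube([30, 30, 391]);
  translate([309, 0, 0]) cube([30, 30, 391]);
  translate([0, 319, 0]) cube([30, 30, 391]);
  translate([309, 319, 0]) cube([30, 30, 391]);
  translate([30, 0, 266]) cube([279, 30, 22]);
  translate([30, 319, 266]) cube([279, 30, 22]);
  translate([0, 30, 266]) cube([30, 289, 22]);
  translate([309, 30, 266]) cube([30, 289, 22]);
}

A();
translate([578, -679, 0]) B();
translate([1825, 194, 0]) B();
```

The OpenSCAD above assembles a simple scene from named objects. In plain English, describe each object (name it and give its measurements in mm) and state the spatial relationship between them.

A is a rectangular dining table. The top is 1495×737×46 mm with its upper surface at z = 707 mm. It stands on four 78×78 mm square legs, each inset 39 mm from the nearest pair of top edges, running from the floor to the underside of the top.

B is a four-legged stool. The seat is 339×349 mm, 24 mm thick, top at z = 415 mm. It stands on four square legs, each 30×30 mm in cross-section, from z = 0 to the seat underside, each flush with a corner of the seat. Four stretchers, 30 mm wide and 22 mm tall, connect adjacent legs with their undersides at z = 266 mm, each running between the inner faces of the legs it joins and aligned with the legs' outer faces on the other axis.

Two stools sit around the table at the −y, +x sides.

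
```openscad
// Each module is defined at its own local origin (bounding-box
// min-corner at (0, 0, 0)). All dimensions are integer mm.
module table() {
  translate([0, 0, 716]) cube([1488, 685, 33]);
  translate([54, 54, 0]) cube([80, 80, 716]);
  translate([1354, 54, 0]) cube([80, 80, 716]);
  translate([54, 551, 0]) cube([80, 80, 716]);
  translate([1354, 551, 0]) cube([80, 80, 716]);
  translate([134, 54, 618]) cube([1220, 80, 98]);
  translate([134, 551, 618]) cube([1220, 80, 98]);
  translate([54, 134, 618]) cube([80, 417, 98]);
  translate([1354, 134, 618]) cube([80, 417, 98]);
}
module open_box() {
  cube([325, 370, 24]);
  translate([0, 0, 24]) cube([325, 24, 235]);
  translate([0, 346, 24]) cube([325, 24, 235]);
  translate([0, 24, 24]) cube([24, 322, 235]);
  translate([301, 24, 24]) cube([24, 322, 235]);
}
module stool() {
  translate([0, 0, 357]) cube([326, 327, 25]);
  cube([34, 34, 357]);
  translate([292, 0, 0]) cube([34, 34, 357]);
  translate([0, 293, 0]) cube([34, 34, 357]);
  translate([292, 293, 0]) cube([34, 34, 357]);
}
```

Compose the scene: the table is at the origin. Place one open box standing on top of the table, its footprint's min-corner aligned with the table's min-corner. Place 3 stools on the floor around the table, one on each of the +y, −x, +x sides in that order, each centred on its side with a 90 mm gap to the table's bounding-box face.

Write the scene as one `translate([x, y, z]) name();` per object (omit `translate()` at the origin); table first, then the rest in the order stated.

table();
translate([0, 0, 749]) open_box();
translate([581, 775, 0]) stool();
translate([-416, 179, 0]) stool();
translate([1578, 179, 0]) stool();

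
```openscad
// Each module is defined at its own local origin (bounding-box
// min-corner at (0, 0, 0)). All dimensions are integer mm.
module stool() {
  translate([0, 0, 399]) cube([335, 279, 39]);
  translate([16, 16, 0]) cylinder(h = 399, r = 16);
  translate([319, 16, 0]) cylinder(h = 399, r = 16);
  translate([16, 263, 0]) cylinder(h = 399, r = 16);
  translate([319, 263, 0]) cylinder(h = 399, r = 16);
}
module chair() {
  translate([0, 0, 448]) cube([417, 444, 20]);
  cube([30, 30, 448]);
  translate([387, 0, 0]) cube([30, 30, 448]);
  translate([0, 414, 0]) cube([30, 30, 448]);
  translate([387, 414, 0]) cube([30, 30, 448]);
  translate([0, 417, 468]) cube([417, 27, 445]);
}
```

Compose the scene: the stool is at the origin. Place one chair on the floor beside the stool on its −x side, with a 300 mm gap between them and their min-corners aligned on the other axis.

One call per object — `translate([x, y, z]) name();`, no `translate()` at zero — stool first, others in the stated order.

stool();
translate([-717, 0, 0]) chair();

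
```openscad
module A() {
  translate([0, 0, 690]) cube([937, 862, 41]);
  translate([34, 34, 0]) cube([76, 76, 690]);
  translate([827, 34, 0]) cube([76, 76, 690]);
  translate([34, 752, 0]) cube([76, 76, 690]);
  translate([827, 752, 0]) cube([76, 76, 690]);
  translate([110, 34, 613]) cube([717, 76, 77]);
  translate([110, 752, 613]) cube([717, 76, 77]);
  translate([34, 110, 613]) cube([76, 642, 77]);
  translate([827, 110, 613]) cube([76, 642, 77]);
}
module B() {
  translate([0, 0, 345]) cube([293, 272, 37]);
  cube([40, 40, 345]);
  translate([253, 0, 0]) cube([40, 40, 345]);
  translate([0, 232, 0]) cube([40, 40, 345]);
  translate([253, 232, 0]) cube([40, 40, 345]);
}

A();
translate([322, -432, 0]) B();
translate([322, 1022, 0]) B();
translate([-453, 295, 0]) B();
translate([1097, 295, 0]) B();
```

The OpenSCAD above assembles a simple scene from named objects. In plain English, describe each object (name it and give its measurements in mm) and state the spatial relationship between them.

A is a rectangular dining table. The top is 937×862×41 mm with its upper surface at z = 731 mm. It stands on four 76×76 mm square legs, each inset 34 mm from the nearest pair of top edges, running from the floor to the underside of the top. Four apron rails, 76 mm thick and 77 mm tall, run between adjacent legs with their top edges flush with the underside of the top and their outer faces flush with the legs' outer faces.

B is a simple wooden stool: a rectangular seat 293 mm (x) by 272 mm (y), 37 mm thick, top face at z = 382 mm, on four square legs, each 40×40 mm in cross-section. The legs rest on z = 0, each flush with a corner of the seat.

Four stools sit around the table at the −y, +y, −x, +x sides.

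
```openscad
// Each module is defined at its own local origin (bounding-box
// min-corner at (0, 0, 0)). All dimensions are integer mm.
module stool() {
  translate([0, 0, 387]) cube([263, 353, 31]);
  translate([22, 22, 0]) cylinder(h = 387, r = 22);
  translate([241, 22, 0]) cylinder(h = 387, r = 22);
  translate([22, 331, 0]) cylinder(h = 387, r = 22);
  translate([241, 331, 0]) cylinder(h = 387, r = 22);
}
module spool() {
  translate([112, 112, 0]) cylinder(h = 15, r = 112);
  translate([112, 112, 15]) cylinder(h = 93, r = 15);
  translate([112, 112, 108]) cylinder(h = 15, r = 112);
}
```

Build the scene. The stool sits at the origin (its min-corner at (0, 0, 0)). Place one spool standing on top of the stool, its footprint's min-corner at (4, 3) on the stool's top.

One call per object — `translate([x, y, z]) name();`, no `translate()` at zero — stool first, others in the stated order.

stool();
translate([4, 3, 418]) spool();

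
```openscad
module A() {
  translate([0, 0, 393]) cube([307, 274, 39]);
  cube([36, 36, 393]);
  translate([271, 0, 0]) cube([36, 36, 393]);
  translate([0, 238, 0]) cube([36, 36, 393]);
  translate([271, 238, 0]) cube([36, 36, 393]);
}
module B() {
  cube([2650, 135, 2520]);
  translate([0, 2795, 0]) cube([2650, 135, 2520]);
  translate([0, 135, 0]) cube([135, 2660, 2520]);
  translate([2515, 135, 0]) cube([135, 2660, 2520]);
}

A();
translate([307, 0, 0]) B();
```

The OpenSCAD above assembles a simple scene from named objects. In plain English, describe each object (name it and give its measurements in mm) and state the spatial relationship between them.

A is a four-legged stool. The seat is a 307×274×39 mm slab whose top surface is at z = 432 mm; four square legs, each 36×36 mm in cross-section, run from the floor (z = 0) to the underside of the seat, each flush with a corner of the seat.

B is a box-shaped house frame (walls only): outside footprint 2650×2930 mm, wall height 2520 mm, wall thickness 135 mm. The two y-facing walls run the full x-width; the two x-facing walls fit between the inner faces of the y-facing walls.

The house frame is against the stool's +x side, with their −y faces flush.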